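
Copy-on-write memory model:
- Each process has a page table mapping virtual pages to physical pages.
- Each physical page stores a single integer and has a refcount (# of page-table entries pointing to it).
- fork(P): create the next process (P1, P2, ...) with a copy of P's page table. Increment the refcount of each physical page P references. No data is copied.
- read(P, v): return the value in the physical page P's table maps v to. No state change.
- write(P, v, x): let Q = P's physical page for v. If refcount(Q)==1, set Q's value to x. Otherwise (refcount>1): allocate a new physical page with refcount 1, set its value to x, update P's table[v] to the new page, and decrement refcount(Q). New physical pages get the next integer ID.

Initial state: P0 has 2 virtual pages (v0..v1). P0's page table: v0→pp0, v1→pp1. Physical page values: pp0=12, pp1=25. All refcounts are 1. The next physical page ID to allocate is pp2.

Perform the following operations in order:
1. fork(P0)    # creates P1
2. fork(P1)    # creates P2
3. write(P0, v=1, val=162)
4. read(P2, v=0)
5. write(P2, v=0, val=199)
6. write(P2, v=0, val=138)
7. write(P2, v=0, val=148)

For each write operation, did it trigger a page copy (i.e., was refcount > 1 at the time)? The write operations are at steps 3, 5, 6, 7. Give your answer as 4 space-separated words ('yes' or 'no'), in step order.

Op 1: fork(P0) -> P1. 2 ppages; refcounts: pp0:2 pp1:2
Op 2: fork(P1) -> P2. 2 ppages; refcounts: pp0:3 pp1:3
Op 3: write(P0, v1, 162). refcount(pp1)=3>1 -> COPY to pp2. 3 ppages; refcounts: pp0:3 pp1:2 pp2:1
Op 4: read(P2, v0) -> 12. No state change.
Op 5: write(P2, v0, 199). refcount(pp0)=3>1 -> COPY to pp3. 4 ppages; refcounts: pp0:2 pp1:2 pp2:1 pp3:1
Op 6: write(P2, v0, 138). refcount(pp3)=1 -> write in place. 4 ppages; refcounts: pp0:2 pp1:2 pp2:1 pp3:1
Op 7: write(P2, v0, 148). refcount(pp3)=1 -> write in place. 4 ppages; refcounts: pp0:2 pp1:2 pp2:1 pp3:1

yes yes no no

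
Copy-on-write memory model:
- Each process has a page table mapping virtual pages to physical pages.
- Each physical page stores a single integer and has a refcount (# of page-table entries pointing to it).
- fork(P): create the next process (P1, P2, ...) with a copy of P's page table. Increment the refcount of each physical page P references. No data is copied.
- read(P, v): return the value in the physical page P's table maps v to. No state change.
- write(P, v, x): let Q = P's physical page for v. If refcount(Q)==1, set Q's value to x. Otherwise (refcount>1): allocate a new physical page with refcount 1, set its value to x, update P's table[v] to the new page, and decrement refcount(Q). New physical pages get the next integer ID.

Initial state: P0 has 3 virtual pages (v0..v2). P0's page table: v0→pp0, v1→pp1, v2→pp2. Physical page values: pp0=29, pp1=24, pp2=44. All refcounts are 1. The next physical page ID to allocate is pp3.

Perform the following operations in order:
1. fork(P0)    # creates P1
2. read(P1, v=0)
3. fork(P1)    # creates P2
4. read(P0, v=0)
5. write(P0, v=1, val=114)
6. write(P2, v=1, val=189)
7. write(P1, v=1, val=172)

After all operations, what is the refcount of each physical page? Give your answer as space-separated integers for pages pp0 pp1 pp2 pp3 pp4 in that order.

Op 1: fork(P0) -> P1. 3 ppages; refcounts: pp0:2 pp1:2 pp2:2
Op 2: read(P1, v0) -> 29. No state change.
Op 3: fork(P1) -> P2. 3 ppages; refcounts: pp0:3 pp1:3 pp2:3
Op 4: read(P0, v0) -> 29. No state change.
Op 5: write(P0, v1, 114). refcount(pp1)=3>1 -> COPY to pp3. 4 ppages; refcounts: pp0:3 pp1:2 pp2:3 pp3:1
Op 6: write(P2, v1, 189). refcount(pp1)=2>1 -> COPY to pp4. 5 ppages; refcounts: pp0:3 pp1:1 pp2:3 pp3:1 pp4:1
Op 7: write(P1, v1, 172). refcount(pp1)=1 -> write in place. 5 ppages; refcounts: pp0:3 pp1:1 pp2:3 pp3:1 pp4:1

Answer: 3 1 3 1 1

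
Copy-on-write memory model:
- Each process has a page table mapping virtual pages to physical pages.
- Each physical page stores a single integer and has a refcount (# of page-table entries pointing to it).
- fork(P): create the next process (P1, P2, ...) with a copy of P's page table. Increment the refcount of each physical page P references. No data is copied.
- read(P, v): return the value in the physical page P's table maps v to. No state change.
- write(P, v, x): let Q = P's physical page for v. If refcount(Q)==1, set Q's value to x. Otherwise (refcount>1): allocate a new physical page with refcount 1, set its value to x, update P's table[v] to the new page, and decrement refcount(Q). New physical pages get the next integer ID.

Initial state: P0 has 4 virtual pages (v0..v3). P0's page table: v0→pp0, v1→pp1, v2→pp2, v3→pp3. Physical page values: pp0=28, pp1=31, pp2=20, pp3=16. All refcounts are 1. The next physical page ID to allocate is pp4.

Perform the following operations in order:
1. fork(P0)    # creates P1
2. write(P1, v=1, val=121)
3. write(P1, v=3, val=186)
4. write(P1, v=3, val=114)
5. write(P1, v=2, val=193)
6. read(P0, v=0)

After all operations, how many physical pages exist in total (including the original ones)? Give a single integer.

Answer: 7

Derivation:
Op 1: fork(P0) -> P1. 4 ppages; refcounts: pp0:2 pp1:2 pp2:2 pp3:2
Op 2: write(P1, v1, 121). refcount(pp1)=2>1 -> COPY to pp4. 5 ppages; refcounts: pp0:2 pp1:1 pp2:2 pp3:2 pp4:1
Op 3: write(P1, v3, 186). refcount(pp3)=2>1 -> COPY to pp5. 6 ppages; refcounts: pp0:2 pp1:1 pp2:2 pp3:1 pp4:1 pp5:1
Op 4: write(P1, v3, 114). refcount(pp5)=1 -> write in place. 6 ppages; refcounts: pp0:2 pp1:1 pp2:2 pp3:1 pp4:1 pp5:1
Op 5: write(P1, v2, 193). refcount(pp2)=2>1 -> COPY to pp6. 7 ppages; refcounts: pp0:2 pp1:1 pp2:1 pp3:1 pp4:1 pp5:1 pp6:1
Op 6: read(P0, v0) -> 28. No state change.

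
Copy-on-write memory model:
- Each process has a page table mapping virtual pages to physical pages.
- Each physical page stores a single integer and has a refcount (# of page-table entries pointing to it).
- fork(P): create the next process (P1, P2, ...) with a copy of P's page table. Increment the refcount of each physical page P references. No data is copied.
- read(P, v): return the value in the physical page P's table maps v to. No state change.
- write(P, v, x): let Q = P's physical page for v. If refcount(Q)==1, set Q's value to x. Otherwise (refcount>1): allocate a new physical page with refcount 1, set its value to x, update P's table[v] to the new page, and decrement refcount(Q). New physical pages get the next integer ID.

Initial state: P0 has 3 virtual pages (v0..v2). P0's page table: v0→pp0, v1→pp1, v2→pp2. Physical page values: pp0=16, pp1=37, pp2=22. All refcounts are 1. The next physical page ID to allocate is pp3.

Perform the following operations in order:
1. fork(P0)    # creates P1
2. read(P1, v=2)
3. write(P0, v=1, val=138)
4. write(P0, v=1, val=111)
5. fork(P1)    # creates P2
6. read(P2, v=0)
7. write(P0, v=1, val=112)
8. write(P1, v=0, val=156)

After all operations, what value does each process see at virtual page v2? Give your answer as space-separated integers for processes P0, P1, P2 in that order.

Op 1: fork(P0) -> P1. 3 ppages; refcounts: pp0:2 pp1:2 pp2:2
Op 2: read(P1, v2) -> 22. No state change.
Op 3: write(P0, v1, 138). refcount(pp1)=2>1 -> COPY to pp3. 4 ppages; refcounts: pp0:2 pp1:1 pp2:2 pp3:1
Op 4: write(P0, v1, 111). refcount(pp3)=1 -> write in place. 4 ppages; refcounts: pp0:2 pp1:1 pp2:2 pp3:1
Op 5: fork(P1) -> P2. 4 ppages; refcounts: pp0:3 pp1:2 pp2:3 pp3:1
Op 6: read(P2, v0) -> 16. No state change.
Op 7: write(P0, v1, 112). refcount(pp3)=1 -> write in place. 4 ppages; refcounts: pp0:3 pp1:2 pp2:3 pp3:1
Op 8: write(P1, v0, 156). refcount(pp0)=3>1 -> COPY to pp4. 5 ppages; refcounts: pp0:2 pp1:2 pp2:3 pp3:1 pp4:1
P0: v2 -> pp2 = 22
P1: v2 -> pp2 = 22
P2: v2 -> pp2 = 22

Answer: 22 22 22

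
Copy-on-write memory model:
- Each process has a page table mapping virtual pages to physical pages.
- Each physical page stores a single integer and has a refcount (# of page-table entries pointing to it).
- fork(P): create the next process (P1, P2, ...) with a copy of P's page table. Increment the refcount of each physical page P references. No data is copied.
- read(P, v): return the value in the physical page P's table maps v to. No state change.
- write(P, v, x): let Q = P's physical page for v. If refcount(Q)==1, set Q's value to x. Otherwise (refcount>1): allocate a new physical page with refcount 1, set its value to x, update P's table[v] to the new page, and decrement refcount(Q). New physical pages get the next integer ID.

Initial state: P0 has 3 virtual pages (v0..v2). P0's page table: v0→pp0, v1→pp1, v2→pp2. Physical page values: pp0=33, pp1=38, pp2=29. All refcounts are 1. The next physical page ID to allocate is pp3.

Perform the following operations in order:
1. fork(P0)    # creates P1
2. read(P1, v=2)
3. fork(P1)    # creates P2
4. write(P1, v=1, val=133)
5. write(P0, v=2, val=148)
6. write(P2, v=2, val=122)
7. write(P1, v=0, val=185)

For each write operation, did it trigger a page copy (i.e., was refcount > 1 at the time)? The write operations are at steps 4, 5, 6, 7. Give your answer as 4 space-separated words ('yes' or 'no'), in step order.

Op 1: fork(P0) -> P1. 3 ppages; refcounts: pp0:2 pp1:2 pp2:2
Op 2: read(P1, v2) -> 29. No state change.
Op 3: fork(P1) -> P2. 3 ppages; refcounts: pp0:3 pp1:3 pp2:3
Op 4: write(P1, v1, 133). refcount(pp1)=3>1 -> COPY to pp3. 4 ppages; refcounts: pp0:3 pp1:2 pp2:3 pp3:1
Op 5: write(P0, v2, 148). refcount(pp2)=3>1 -> COPY to pp4. 5 ppages; refcounts: pp0:3 pp1:2 pp2:2 pp3:1 pp4:1
Op 6: write(P2, v2, 122). refcount(pp2)=2>1 -> COPY to pp5. 6 ppages; refcounts: pp0:3 pp1:2 pp2:1 pp3:1 pp4:1 pp5:1
Op 7: write(P1, v0, 185). refcount(pp0)=3>1 -> COPY to pp6. 7 ppages; refcounts: pp0:2 pp1:2 pp2:1 pp3:1 pp4:1 pp5:1 pp6:1

yes yes yes yes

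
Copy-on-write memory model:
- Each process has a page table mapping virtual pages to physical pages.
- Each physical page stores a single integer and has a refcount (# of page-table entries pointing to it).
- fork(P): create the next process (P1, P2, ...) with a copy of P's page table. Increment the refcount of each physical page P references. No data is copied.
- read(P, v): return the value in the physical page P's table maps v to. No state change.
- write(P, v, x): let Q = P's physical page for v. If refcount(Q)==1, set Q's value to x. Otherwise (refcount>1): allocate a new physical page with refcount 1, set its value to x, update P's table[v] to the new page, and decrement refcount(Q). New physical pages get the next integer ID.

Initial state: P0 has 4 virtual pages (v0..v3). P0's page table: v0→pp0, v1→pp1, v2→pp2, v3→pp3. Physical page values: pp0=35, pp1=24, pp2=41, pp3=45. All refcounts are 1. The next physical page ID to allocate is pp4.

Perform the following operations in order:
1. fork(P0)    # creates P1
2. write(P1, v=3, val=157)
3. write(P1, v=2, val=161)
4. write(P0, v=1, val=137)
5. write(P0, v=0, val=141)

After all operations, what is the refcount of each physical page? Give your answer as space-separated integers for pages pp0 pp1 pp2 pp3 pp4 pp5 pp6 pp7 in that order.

Answer: 1 1 1 1 1 1 1 1

Derivation:
Op 1: fork(P0) -> P1. 4 ppages; refcounts: pp0:2 pp1:2 pp2:2 pp3:2
Op 2: write(P1, v3, 157). refcount(pp3)=2>1 -> COPY to pp4. 5 ppages; refcounts: pp0:2 pp1:2 pp2:2 pp3:1 pp4:1
Op 3: write(P1, v2, 161). refcount(pp2)=2>1 -> COPY to pp5. 6 ppages; refcounts: pp0:2 pp1:2 pp2:1 pp3:1 pp4:1 pp5:1
Op 4: write(P0, v1, 137). refcount(pp1)=2>1 -> COPY to pp6. 7 ppages; refcounts: pp0:2 pp1:1 pp2:1 pp3:1 pp4:1 pp5:1 pp6:1
Op 5: write(P0, v0, 141). refcount(pp0)=2>1 -> COPY to pp7. 8 ppages; refcounts: pp0:1 pp1:1 pp2:1 pp3:1 pp4:1 pp5:1 pp6:1 pp7:1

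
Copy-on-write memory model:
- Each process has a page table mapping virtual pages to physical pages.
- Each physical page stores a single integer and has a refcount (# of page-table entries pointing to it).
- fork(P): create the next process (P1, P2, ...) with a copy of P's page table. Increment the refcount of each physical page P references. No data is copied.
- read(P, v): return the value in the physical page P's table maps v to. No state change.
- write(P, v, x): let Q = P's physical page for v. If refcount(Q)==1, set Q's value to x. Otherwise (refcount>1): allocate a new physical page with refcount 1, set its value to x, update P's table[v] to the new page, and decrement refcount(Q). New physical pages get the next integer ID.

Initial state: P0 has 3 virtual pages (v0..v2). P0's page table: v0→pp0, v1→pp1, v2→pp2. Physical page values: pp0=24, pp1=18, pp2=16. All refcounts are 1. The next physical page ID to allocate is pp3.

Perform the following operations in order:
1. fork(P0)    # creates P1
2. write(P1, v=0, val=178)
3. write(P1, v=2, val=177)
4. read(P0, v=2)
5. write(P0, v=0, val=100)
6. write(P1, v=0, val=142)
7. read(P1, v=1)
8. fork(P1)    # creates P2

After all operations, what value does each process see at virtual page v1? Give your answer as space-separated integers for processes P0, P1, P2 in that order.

Answer: 18 18 18

Derivation:
Op 1: fork(P0) -> P1. 3 ppages; refcounts: pp0:2 pp1:2 pp2:2
Op 2: write(P1, v0, 178). refcount(pp0)=2>1 -> COPY to pp3. 4 ppages; refcounts: pp0:1 pp1:2 pp2:2 pp3:1
Op 3: write(P1, v2, 177). refcount(pp2)=2>1 -> COPY to pp4. 5 ppages; refcounts: pp0:1 pp1:2 pp2:1 pp3:1 pp4:1
Op 4: read(P0, v2) -> 16. No state change.
Op 5: write(P0, v0, 100). refcount(pp0)=1 -> write in place. 5 ppages; refcounts: pp0:1 pp1:2 pp2:1 pp3:1 pp4:1
Op 6: write(P1, v0, 142). refcount(pp3)=1 -> write in place. 5 ppages; refcounts: pp0:1 pp1:2 pp2:1 pp3:1 pp4:1
Op 7: read(P1, v1) -> 18. No state change.
Op 8: fork(P1) -> P2. 5 ppages; refcounts: pp0:1 pp1:3 pp2:1 pp3:2 pp4:2
P0: v1 -> pp1 = 18
P1: v1 -> pp1 = 18
P2: v1 -> pp1 = 18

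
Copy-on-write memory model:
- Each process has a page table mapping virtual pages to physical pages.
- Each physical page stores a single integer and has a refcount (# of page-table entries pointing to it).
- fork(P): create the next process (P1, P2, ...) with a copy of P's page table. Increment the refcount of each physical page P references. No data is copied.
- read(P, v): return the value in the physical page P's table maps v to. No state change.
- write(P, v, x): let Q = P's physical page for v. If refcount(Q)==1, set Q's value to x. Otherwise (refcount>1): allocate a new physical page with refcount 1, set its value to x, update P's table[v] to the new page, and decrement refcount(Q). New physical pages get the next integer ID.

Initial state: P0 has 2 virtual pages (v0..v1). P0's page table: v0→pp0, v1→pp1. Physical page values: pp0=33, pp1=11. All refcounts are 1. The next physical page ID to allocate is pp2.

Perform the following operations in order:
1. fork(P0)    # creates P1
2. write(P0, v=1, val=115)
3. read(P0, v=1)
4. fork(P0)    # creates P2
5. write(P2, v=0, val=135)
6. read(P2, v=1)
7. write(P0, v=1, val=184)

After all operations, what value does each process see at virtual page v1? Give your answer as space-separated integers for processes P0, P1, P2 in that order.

Answer: 184 11 115

Derivation:
Op 1: fork(P0) -> P1. 2 ppages; refcounts: pp0:2 pp1:2
Op 2: write(P0, v1, 115). refcount(pp1)=2>1 -> COPY to pp2. 3 ppages; refcounts: pp0:2 pp1:1 pp2:1
Op 3: read(P0, v1) -> 115. No state change.
Op 4: fork(P0) -> P2. 3 ppages; refcounts: pp0:3 pp1:1 pp2:2
Op 5: write(P2, v0, 135). refcount(pp0)=3>1 -> COPY to pp3. 4 ppages; refcounts: pp0:2 pp1:1 pp2:2 pp3:1
Op 6: read(P2, v1) -> 115. No state change.
Op 7: write(P0, v1, 184). refcount(pp2)=2>1 -> COPY to pp4. 5 ppages; refcounts: pp0:2 pp1:1 pp2:1 pp3:1 pp4:1
P0: v1 -> pp4 = 184
P1: v1 -> pp1 = 11
P2: v1 -> pp2 = 115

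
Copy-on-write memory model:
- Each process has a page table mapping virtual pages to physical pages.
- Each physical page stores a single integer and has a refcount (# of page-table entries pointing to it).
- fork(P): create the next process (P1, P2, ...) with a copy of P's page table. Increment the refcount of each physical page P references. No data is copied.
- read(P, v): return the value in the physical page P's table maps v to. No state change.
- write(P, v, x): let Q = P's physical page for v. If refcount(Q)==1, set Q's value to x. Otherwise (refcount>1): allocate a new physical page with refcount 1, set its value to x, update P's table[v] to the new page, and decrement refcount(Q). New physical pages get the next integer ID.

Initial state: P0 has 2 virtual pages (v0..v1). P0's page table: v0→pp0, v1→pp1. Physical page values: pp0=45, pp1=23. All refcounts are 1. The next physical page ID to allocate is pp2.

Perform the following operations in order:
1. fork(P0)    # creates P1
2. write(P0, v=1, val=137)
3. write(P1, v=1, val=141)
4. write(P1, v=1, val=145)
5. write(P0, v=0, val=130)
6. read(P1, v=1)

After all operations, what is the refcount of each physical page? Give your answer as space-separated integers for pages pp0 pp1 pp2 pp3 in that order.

Op 1: fork(P0) -> P1. 2 ppages; refcounts: pp0:2 pp1:2
Op 2: write(P0, v1, 137). refcount(pp1)=2>1 -> COPY to pp2. 3 ppages; refcounts: pp0:2 pp1:1 pp2:1
Op 3: write(P1, v1, 141). refcount(pp1)=1 -> write in place. 3 ppages; refcounts: pp0:2 pp1:1 pp2:1
Op 4: write(P1, v1, 145). refcount(pp1)=1 -> write in place. 3 ppages; refcounts: pp0:2 pp1:1 pp2:1
Op 5: write(P0, v0, 130). refcount(pp0)=2>1 -> COPY to pp3. 4 ppages; refcounts: pp0:1 pp1:1 pp2:1 pp3:1
Op 6: read(P1, v1) -> 145. No state change.

Answer: 1 1 1 1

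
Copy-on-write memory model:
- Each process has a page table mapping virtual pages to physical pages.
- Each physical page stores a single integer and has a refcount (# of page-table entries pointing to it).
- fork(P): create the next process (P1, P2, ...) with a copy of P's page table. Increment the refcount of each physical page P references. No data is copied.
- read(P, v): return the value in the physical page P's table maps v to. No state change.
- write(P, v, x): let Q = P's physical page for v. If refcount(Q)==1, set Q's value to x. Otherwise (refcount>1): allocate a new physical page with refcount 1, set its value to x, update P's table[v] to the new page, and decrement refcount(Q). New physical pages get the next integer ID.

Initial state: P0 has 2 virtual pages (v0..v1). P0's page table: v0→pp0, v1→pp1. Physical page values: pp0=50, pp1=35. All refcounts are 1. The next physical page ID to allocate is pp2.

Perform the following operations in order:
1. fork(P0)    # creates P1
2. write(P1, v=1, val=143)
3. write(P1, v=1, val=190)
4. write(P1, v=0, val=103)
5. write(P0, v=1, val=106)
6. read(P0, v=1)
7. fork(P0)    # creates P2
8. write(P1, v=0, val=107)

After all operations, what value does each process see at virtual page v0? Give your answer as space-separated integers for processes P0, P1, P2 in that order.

Answer: 50 107 50

Derivation:
Op 1: fork(P0) -> P1. 2 ppages; refcounts: pp0:2 pp1:2
Op 2: write(P1, v1, 143). refcount(pp1)=2>1 -> COPY to pp2. 3 ppages; refcounts: pp0:2 pp1:1 pp2:1
Op 3: write(P1, v1, 190). refcount(pp2)=1 -> write in place. 3 ppages; refcounts: pp0:2 pp1:1 pp2:1
Op 4: write(P1, v0, 103). refcount(pp0)=2>1 -> COPY to pp3. 4 ppages; refcounts: pp0:1 pp1:1 pp2:1 pp3:1
Op 5: write(P0, v1, 106). refcount(pp1)=1 -> write in place. 4 ppages; refcounts: pp0:1 pp1:1 pp2:1 pp3:1
Op 6: read(P0, v1) -> 106. No state change.
Op 7: fork(P0) -> P2. 4 ppages; refcounts: pp0:2 pp1:2 pp2:1 pp3:1
Op 8: write(P1, v0, 107). refcount(pp3)=1 -> write in place. 4 ppages; refcounts: pp0:2 pp1:2 pp2:1 pp3:1
P0: v0 -> pp0 = 50
P1: v0 -> pp3 = 107
P2: v0 -> pp0 = 50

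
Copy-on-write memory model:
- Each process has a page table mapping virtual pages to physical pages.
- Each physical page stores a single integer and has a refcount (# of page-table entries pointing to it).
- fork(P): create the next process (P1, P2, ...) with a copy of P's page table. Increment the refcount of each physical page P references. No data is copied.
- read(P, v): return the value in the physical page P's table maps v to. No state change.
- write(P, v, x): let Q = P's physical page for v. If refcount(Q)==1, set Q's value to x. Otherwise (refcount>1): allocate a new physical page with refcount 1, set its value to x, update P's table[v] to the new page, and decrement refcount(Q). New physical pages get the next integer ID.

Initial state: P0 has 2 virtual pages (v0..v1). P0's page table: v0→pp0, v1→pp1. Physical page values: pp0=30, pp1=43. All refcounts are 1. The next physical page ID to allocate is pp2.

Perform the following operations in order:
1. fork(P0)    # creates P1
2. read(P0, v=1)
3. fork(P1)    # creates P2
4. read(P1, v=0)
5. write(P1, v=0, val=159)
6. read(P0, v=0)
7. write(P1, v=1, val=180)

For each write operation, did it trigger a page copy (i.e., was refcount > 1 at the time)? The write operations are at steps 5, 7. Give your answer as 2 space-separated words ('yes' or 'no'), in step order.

Op 1: fork(P0) -> P1. 2 ppages; refcounts: pp0:2 pp1:2
Op 2: read(P0, v1) -> 43. No state change.
Op 3: fork(P1) -> P2. 2 ppages; refcounts: pp0:3 pp1:3
Op 4: read(P1, v0) -> 30. No state change.
Op 5: write(P1, v0, 159). refcount(pp0)=3>1 -> COPY to pp2. 3 ppages; refcounts: pp0:2 pp1:3 pp2:1
Op 6: read(P0, v0) -> 30. No state change.
Op 7: write(P1, v1, 180). refcount(pp1)=3>1 -> COPY to pp3. 4 ppages; refcounts: pp0:2 pp1:2 pp2:1 pp3:1

yes yes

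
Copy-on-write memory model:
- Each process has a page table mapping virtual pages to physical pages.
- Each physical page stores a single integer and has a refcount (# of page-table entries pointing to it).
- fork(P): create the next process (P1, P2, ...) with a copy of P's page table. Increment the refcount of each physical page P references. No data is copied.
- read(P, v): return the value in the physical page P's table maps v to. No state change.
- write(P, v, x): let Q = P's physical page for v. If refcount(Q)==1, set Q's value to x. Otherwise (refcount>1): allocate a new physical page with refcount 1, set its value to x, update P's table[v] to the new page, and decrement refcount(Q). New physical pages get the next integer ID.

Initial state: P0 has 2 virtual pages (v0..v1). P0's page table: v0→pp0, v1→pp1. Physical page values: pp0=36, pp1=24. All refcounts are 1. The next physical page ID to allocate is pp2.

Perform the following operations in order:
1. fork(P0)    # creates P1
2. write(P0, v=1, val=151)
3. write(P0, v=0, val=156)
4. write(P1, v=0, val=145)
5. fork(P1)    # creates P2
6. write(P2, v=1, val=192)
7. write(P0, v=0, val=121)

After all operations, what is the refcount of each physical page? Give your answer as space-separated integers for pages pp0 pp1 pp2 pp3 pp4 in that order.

Answer: 2 1 1 1 1

Derivation:
Op 1: fork(P0) -> P1. 2 ppages; refcounts: pp0:2 pp1:2
Op 2: write(P0, v1, 151). refcount(pp1)=2>1 -> COPY to pp2. 3 ppages; refcounts: pp0:2 pp1:1 pp2:1
Op 3: write(P0, v0, 156). refcount(pp0)=2>1 -> COPY to pp3. 4 ppages; refcounts: pp0:1 pp1:1 pp2:1 pp3:1
Op 4: write(P1, v0, 145). refcount(pp0)=1 -> write in place. 4 ppages; refcounts: pp0:1 pp1:1 pp2:1 pp3:1
Op 5: fork(P1) -> P2. 4 ppages; refcounts: pp0:2 pp1:2 pp2:1 pp3:1
Op 6: write(P2, v1, 192). refcount(pp1)=2>1 -> COPY to pp4. 5 ppages; refcounts: pp0:2 pp1:1 pp2:1 pp3:1 pp4:1
Op 7: write(P0, v0, 121). refcount(pp3)=1 -> write in place. 5 ppages; refcounts: pp0:2 pp1:1 pp2:1 pp3:1 pp4:1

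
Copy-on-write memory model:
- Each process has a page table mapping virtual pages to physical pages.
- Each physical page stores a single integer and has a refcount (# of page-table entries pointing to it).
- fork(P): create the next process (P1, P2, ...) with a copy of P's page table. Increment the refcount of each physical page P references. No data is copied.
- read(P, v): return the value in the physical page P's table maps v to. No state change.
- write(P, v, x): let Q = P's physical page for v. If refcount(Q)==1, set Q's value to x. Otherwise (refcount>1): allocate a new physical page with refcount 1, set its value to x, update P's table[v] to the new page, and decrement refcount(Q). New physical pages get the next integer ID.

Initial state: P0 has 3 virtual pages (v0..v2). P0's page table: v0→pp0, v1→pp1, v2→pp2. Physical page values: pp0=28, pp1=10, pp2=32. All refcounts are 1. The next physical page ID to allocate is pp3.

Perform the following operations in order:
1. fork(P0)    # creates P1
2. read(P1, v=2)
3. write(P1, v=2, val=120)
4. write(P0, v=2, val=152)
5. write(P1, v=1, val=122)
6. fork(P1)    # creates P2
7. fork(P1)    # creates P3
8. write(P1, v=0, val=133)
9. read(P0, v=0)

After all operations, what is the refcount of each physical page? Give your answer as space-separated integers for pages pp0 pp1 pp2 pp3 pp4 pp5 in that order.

Answer: 3 1 1 3 3 1

Derivation:
Op 1: fork(P0) -> P1. 3 ppages; refcounts: pp0:2 pp1:2 pp2:2
Op 2: read(P1, v2) -> 32. No state change.
Op 3: write(P1, v2, 120). refcount(pp2)=2>1 -> COPY to pp3. 4 ppages; refcounts: pp0:2 pp1:2 pp2:1 pp3:1
Op 4: write(P0, v2, 152). refcount(pp2)=1 -> write in place. 4 ppages; refcounts: pp0:2 pp1:2 pp2:1 pp3:1
Op 5: write(P1, v1, 122). refcount(pp1)=2>1 -> COPY to pp4. 5 ppages; refcounts: pp0:2 pp1:1 pp2:1 pp3:1 pp4:1
Op 6: fork(P1) -> P2. 5 ppages; refcounts: pp0:3 pp1:1 pp2:1 pp3:2 pp4:2
Op 7: fork(P1) -> P3. 5 ppages; refcounts: pp0:4 pp1:1 pp2:1 pp3:3 pp4:3
Op 8: write(P1, v0, 133). refcount(pp0)=4>1 -> COPY to pp5. 6 ppages; refcounts: pp0:3 pp1:1 pp2:1 pp3:3 pp4:3 pp5:1
Op 9: read(P0, v0) -> 28. No state change.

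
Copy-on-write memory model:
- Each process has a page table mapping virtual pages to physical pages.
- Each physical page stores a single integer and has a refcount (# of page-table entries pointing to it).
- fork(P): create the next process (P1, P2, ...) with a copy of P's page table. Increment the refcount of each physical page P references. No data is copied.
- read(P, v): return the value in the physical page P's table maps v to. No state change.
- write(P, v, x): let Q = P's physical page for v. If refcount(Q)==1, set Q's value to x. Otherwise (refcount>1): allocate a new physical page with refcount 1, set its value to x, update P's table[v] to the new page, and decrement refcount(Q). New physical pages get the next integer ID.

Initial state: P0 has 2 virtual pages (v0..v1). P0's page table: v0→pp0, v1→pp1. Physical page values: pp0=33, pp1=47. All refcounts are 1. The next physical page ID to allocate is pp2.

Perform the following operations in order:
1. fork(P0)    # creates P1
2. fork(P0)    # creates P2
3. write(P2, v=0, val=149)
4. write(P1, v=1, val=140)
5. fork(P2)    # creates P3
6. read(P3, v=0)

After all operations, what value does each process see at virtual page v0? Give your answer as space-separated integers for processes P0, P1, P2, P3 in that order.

Op 1: fork(P0) -> P1. 2 ppages; refcounts: pp0:2 pp1:2
Op 2: fork(P0) -> P2. 2 ppages; refcounts: pp0:3 pp1:3
Op 3: write(P2, v0, 149). refcount(pp0)=3>1 -> COPY to pp2. 3 ppages; refcounts: pp0:2 pp1:3 pp2:1
Op 4: write(P1, v1, 140). refcount(pp1)=3>1 -> COPY to pp3. 4 ppages; refcounts: pp0:2 pp1:2 pp2:1 pp3:1
Op 5: fork(P2) -> P3. 4 ppages; refcounts: pp0:2 pp1:3 pp2:2 pp3:1
Op 6: read(P3, v0) -> 149. No state change.
P0: v0 -> pp0 = 33
P1: v0 -> pp0 = 33
P2: v0 -> pp2 = 149
P3: v0 -> pp2 = 149

Answer: 33 33 149 149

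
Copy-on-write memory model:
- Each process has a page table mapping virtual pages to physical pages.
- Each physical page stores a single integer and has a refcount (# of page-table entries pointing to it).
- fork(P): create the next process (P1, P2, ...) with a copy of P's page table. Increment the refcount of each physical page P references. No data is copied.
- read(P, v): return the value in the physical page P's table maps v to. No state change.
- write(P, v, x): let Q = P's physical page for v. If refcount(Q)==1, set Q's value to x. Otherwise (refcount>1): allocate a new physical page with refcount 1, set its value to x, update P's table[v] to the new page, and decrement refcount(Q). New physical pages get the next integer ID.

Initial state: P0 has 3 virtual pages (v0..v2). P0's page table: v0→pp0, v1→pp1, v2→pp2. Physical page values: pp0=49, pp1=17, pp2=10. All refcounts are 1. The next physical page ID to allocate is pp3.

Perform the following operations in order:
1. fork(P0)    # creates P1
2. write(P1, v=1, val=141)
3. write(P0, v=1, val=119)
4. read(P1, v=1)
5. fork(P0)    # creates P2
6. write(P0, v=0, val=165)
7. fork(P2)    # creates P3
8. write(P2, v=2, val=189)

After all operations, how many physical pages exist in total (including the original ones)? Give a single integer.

Answer: 6

Derivation:
Op 1: fork(P0) -> P1. 3 ppages; refcounts: pp0:2 pp1:2 pp2:2
Op 2: write(P1, v1, 141). refcount(pp1)=2>1 -> COPY to pp3. 4 ppages; refcounts: pp0:2 pp1:1 pp2:2 pp3:1
Op 3: write(P0, v1, 119). refcount(pp1)=1 -> write in place. 4 ppages; refcounts: pp0:2 pp1:1 pp2:2 pp3:1
Op 4: read(P1, v1) -> 141. No state change.
Op 5: fork(P0) -> P2. 4 ppages; refcounts: pp0:3 pp1:2 pp2:3 pp3:1
Op 6: write(P0, v0, 165). refcount(pp0)=3>1 -> COPY to pp4. 5 ppages; refcounts: pp0:2 pp1:2 pp2:3 pp3:1 pp4:1
Op 7: fork(P2) -> P3. 5 ppages; refcounts: pp0:3 pp1:3 pp2:4 pp3:1 pp4:1
Op 8: write(P2, v2, 189). refcount(pp2)=4>1 -> COPY to pp5. 6 ppages; refcounts: pp0:3 pp1:3 pp2:3 pp3:1 pp4:1 pp5:1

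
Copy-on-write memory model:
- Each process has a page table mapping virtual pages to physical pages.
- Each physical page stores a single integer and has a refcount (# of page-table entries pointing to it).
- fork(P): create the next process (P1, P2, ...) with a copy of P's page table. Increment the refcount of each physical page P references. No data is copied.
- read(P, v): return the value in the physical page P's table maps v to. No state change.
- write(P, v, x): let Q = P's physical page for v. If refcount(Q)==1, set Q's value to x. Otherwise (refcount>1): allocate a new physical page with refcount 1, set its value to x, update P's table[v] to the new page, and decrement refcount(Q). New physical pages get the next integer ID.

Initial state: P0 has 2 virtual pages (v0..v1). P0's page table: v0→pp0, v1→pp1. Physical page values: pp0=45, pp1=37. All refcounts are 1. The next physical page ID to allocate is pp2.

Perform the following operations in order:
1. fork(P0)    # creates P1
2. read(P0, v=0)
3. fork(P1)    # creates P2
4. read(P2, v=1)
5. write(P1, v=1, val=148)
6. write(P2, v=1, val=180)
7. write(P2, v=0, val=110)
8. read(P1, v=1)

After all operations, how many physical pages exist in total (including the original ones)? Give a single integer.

Op 1: fork(P0) -> P1. 2 ppages; refcounts: pp0:2 pp1:2
Op 2: read(P0, v0) -> 45. No state change.
Op 3: fork(P1) -> P2. 2 ppages; refcounts: pp0:3 pp1:3
Op 4: read(P2, v1) -> 37. No state change.
Op 5: write(P1, v1, 148). refcount(pp1)=3>1 -> COPY to pp2. 3 ppages; refcounts: pp0:3 pp1:2 pp2:1
Op 6: write(P2, v1, 180). refcount(pp1)=2>1 -> COPY to pp3. 4 ppages; refcounts: pp0:3 pp1:1 pp2:1 pp3:1
Op 7: write(P2, v0, 110). refcount(pp0)=3>1 -> COPY to pp4. 5 ppages; refcounts: pp0:2 pp1:1 pp2:1 pp3:1 pp4:1
Op 8: read(P1, v1) -> 148. No state change.

Answer: 5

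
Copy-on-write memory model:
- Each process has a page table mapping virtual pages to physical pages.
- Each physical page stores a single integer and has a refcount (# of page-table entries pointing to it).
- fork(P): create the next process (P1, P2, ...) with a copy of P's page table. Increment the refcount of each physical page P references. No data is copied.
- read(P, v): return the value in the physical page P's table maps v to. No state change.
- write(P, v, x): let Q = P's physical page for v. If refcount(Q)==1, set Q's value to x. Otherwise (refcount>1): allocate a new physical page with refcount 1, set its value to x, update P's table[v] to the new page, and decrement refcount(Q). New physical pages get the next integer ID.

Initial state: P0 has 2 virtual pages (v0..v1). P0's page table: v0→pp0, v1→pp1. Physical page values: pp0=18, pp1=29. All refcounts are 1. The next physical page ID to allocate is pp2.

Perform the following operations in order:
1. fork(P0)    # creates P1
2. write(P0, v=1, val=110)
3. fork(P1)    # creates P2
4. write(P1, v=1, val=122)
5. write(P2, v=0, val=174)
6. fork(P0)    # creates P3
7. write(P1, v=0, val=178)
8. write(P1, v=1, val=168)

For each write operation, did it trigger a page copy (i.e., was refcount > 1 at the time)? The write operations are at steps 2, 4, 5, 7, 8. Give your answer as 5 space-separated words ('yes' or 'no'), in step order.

Op 1: fork(P0) -> P1. 2 ppages; refcounts: pp0:2 pp1:2
Op 2: write(P0, v1, 110). refcount(pp1)=2>1 -> COPY to pp2. 3 ppages; refcounts: pp0:2 pp1:1 pp2:1
Op 3: fork(P1) -> P2. 3 ppages; refcounts: pp0:3 pp1:2 pp2:1
Op 4: write(P1, v1, 122). refcount(pp1)=2>1 -> COPY to pp3. 4 ppages; refcounts: pp0:3 pp1:1 pp2:1 pp3:1
Op 5: write(P2, v0, 174). refcount(pp0)=3>1 -> COPY to pp4. 5 ppages; refcounts: pp0:2 pp1:1 pp2:1 pp3:1 pp4:1
Op 6: fork(P0) -> P3. 5 ppages; refcounts: pp0:3 pp1:1 pp2:2 pp3:1 pp4:1
Op 7: write(P1, v0, 178). refcount(pp0)=3>1 -> COPY to pp5. 6 ppages; refcounts: pp0:2 pp1:1 pp2:2 pp3:1 pp4:1 pp5:1
Op 8: write(P1, v1, 168). refcount(pp3)=1 -> write in place. 6 ppages; refcounts: pp0:2 pp1:1 pp2:2 pp3:1 pp4:1 pp5:1

yes yes yes yes no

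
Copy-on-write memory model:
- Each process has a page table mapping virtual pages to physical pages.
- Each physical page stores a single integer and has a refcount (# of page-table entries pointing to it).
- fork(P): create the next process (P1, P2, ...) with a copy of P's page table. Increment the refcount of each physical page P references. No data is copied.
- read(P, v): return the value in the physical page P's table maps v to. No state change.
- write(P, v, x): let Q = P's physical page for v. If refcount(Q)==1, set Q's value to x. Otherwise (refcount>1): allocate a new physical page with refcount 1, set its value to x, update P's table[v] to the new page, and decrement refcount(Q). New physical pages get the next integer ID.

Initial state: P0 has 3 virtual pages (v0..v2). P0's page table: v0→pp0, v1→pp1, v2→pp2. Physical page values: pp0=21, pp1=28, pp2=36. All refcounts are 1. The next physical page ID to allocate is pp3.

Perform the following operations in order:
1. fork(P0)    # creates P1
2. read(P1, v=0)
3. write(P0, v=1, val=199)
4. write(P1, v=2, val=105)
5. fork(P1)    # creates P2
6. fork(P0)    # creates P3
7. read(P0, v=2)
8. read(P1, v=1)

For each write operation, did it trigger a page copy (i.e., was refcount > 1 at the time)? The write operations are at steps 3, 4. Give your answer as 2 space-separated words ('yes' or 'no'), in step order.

Op 1: fork(P0) -> P1. 3 ppages; refcounts: pp0:2 pp1:2 pp2:2
Op 2: read(P1, v0) -> 21. No state change.
Op 3: write(P0, v1, 199). refcount(pp1)=2>1 -> COPY to pp3. 4 ppages; refcounts: pp0:2 pp1:1 pp2:2 pp3:1
Op 4: write(P1, v2, 105). refcount(pp2)=2>1 -> COPY to pp4. 5 ppages; refcounts: pp0:2 pp1:1 pp2:1 pp3:1 pp4:1
Op 5: fork(P1) -> P2. 5 ppages; refcounts: pp0:3 pp1:2 pp2:1 pp3:1 pp4:2
Op 6: fork(P0) -> P3. 5 ppages; refcounts: pp0:4 pp1:2 pp2:2 pp3:2 pp4:2
Op 7: read(P0, v2) -> 36. No state change.
Op 8: read(P1, v1) -> 28. No state change.

yes yes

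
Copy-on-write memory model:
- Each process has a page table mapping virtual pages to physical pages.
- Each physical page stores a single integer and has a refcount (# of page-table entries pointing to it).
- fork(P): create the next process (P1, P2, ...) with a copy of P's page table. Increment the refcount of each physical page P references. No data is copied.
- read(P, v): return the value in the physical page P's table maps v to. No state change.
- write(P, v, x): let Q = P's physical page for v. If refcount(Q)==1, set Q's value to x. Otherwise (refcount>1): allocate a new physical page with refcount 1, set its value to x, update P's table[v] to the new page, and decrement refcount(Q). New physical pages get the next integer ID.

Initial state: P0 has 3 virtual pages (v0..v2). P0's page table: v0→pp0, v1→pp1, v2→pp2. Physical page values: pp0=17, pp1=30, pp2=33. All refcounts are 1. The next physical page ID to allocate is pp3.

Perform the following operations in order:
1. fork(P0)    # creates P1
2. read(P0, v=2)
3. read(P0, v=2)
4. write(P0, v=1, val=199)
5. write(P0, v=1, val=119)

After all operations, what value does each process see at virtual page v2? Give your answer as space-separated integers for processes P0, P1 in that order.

Op 1: fork(P0) -> P1. 3 ppages; refcounts: pp0:2 pp1:2 pp2:2
Op 2: read(P0, v2) -> 33. No state change.
Op 3: read(P0, v2) -> 33. No state change.
Op 4: write(P0, v1, 199). refcount(pp1)=2>1 -> COPY to pp3. 4 ppages; refcounts: pp0:2 pp1:1 pp2:2 pp3:1
Op 5: write(P0, v1, 119). refcount(pp3)=1 -> write in place. 4 ppages; refcounts: pp0:2 pp1:1 pp2:2 pp3:1
P0: v2 -> pp2 = 33
P1: v2 -> pp2 = 33

Answer: 33 33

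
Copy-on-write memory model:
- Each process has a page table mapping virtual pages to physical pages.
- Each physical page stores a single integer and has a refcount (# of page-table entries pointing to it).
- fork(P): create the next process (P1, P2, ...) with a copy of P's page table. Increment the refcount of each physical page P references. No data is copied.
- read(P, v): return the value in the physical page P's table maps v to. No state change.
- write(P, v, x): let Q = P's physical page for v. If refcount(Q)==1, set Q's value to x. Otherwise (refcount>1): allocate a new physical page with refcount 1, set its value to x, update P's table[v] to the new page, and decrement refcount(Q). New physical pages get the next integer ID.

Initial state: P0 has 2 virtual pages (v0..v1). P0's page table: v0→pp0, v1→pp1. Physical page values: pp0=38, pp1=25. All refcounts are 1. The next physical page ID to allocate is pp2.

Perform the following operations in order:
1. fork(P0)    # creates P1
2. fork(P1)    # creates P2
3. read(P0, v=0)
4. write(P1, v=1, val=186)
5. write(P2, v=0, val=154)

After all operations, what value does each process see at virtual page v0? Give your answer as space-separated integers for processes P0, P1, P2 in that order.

Op 1: fork(P0) -> P1. 2 ppages; refcounts: pp0:2 pp1:2
Op 2: fork(P1) -> P2. 2 ppages; refcounts: pp0:3 pp1:3
Op 3: read(P0, v0) -> 38. No state change.
Op 4: write(P1, v1, 186). refcount(pp1)=3>1 -> COPY to pp2. 3 ppages; refcounts: pp0:3 pp1:2 pp2:1
Op 5: write(P2, v0, 154). refcount(pp0)=3>1 -> COPY to pp3. 4 ppages; refcounts: pp0:2 pp1:2 pp2:1 pp3:1
P0: v0 -> pp0 = 38
P1: v0 -> pp0 = 38
P2: v0 -> pp3 = 154

Answer: 38 38 154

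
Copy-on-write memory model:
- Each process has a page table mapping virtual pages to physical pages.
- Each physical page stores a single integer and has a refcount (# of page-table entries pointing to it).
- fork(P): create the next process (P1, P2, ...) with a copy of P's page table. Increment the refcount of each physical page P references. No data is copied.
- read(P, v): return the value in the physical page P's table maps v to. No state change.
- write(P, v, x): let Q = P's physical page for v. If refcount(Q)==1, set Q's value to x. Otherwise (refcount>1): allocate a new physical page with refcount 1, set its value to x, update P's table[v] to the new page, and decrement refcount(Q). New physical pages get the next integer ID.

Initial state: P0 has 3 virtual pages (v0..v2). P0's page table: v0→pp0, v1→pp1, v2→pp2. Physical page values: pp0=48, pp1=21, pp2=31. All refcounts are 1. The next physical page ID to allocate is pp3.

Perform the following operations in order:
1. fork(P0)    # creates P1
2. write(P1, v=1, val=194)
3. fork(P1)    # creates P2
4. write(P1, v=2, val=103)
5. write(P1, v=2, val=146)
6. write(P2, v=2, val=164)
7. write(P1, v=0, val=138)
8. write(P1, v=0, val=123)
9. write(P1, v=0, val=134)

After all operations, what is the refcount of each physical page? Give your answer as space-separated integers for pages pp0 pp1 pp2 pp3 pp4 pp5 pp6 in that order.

Op 1: fork(P0) -> P1. 3 ppages; refcounts: pp0:2 pp1:2 pp2:2
Op 2: write(P1, v1, 194). refcount(pp1)=2>1 -> COPY to pp3. 4 ppages; refcounts: pp0:2 pp1:1 pp2:2 pp3:1
Op 3: fork(P1) -> P2. 4 ppages; refcounts: pp0:3 pp1:1 pp2:3 pp3:2
Op 4: write(P1, v2, 103). refcount(pp2)=3>1 -> COPY to pp4. 5 ppages; refcounts: pp0:3 pp1:1 pp2:2 pp3:2 pp4:1
Op 5: write(P1, v2, 146). refcount(pp4)=1 -> write in place. 5 ppages; refcounts: pp0:3 pp1:1 pp2:2 pp3:2 pp4:1
Op 6: write(P2, v2, 164). refcount(pp2)=2>1 -> COPY to pp5. 6 ppages; refcounts: pp0:3 pp1:1 pp2:1 pp3:2 pp4:1 pp5:1
Op 7: write(P1, v0, 138). refcount(pp0)=3>1 -> COPY to pp6. 7 ppages; refcounts: pp0:2 pp1:1 pp2:1 pp3:2 pp4:1 pp5:1 pp6:1
Op 8: write(P1, v0, 123). refcount(pp6)=1 -> write in place. 7 ppages; refcounts: pp0:2 pp1:1 pp2:1 pp3:2 pp4:1 pp5:1 pp6:1
Op 9: write(P1, v0, 134). refcount(pp6)=1 -> write in place. 7 ppages; refcounts: pp0:2 pp1:1 pp2:1 pp3:2 pp4:1 pp5:1 pp6:1

Answer: 2 1 1 2 1 1 1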